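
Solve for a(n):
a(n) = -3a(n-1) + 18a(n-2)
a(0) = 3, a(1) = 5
Characteristic equation: x² + 3x - 18 = 0, which factors as (x - (-6))(x - (3)) = 0.
Roots r₁ = -6, r₂ = 3 (distinct).
General solution: a(n) = A·(-6)^n + B·(3)^n.
From a(0) = 3: A + B = 3.
From a(1) = 5: -6A + 3B = 5.
Solving: A = \frac{4}{9}, B = \frac{23}{9}.
So a(n) = \frac{4 \left(-6\right)^{n}}{9} + \frac{23 \cdot 3^{n}}{9}.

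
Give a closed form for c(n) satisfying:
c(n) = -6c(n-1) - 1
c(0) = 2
First-order linear non-homogeneous.
Homogeneous solution: c_h(n) = A·(-6)^n.
Try constant particular solution c_p = K: K = -6K - 1 ⇒ K = - \frac{1}{7}.
General: c(n) = A·(-6)^n - \frac{1}{7}.
Apply c(0) = 2: A - \frac{1}{7} = 2 ⇒ A = \frac{15}{7}.
So c(n) = \frac{15 \left(-6\right)^{n}}{7} - \frac{1}{7}.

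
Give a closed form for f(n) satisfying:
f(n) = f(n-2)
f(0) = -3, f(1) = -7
Characteristic equation: x² - 1 = 0, which factors as (x - (-1))(x - (1)) = 0.
Roots r₁ = -1, r₂ = 1 (distinct).
General solution: f(n) = A·(-1)^n + B·(1)^n.
From f(0) = -3: A + B = -3.
From f(1) = -7: -A + B = -7.
Solving: A = 2, B = -5.
So f(n) = 2 \left(-1\right)^{n} - 5.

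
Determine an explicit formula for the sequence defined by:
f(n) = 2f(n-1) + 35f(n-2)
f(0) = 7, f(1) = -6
Characteristic equation: x² - 2x - 35 = 0, which factors as (x - (-5))(x - (7)) = 0.
Roots r₁ = -5, r₂ = 7 (distinct).
General solution: f(n) = A·(-5)^n + B·(7)^n.
From f(0) = 7: A + B = 7.
From f(1) = -6: -5A + 7B = -6.
Solving: A = \frac{55}{12}, B = \frac{29}{12}.
So f(n) = \frac{55 \left(-5\right)^{n}}{12} + \frac{29 \cdot 7^{n}}{12}.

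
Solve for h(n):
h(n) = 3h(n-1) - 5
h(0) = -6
First-order linear non-homogeneous.
Homogeneous solution: h_h(n) = A·(3)^n.
Try constant particular solution h_p = K: K = 3K - 5 ⇒ K = \frac{5}{2}.
General: h(n) = A·(3)^n + \frac{5}{2}.
Apply h(0) = -6: A + \frac{5}{2} = -6 ⇒ A = - \frac{17}{2}.
So h(n) = \frac{5}{2} - \frac{17 \cdot 3^{n}}{2}.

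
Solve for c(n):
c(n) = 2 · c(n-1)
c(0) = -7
Pure geometric recurrence with ratio 2.
By induction c(n) = c(0) · (2)^n = - 7 \cdot 2^{n}.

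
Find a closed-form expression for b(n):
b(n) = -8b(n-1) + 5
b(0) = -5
First-order linear non-homogeneous.
Homogeneous solution: b_h(n) = A·(-8)^n.
Try constant particular solution b_p = K: K = -8K + 5 ⇒ K = \frac{5}{9}.
General: b(n) = A·(-8)^n + \frac{5}{9}.
Apply b(0) = -5: A + \frac{5}{9} = -5 ⇒ A = - \frac{50}{9}.
So b(n) = \frac{5}{9} - \frac{50 \left(-8\right)^{n}}{9}.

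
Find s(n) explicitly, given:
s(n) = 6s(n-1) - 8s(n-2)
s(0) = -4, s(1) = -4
Characteristic equation: x² - 6x + 8 = 0, which factors as (x - (4))(x - (2)) = 0.
Roots r₁ = 4, r₂ = 2 (distinct).
General solution: s(n) = A·(4)^n + B·(2)^n.
From s(0) = -4: A + B = -4.
From s(1) = -4: 4A + 2B = -4.
Solving: A = 2, B = -6.
So s(n) = - 6 \cdot 2^{n} + 2 \cdot 4^{n}.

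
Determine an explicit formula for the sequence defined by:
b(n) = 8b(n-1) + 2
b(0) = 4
First-order linear non-homogeneous.
Homogeneous solution: b_h(n) = A·(8)^n.
Try constant particular solution b_p = K: K = 8K + 2 ⇒ K = - \frac{2}{7}.
General: b(n) = A·(8)^n - \frac{2}{7}.
Apply b(0) = 4: A - \frac{2}{7} = 4 ⇒ A = \frac{30}{7}.
So b(n) = \frac{30 \cdot 8^{n}}{7} - \frac{2}{7}.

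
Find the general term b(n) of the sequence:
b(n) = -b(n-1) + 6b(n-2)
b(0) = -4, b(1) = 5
Characteristic equation: x² + x - 6 = 0, which factors as (x - (-3))(x - (2)) = 0.
Roots r₁ = -3, r₂ = 2 (distinct).
General solution: b(n) = A·(-3)^n + B·(2)^n.
From b(0) = -4: A + B = -4.
From b(1) = 5: -3A + 2B = 5.
Solving: A = - \frac{13}{5}, B = - \frac{7}{5}.
So b(n) = - \frac{13 \left(-3\right)^{n}}{5} - \frac{7 \cdot 2^{n}}{5}.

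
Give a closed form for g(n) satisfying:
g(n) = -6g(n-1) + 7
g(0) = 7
First-order linear non-homogeneous.
Homogeneous solution: g_h(n) = A·(-6)^n.
Try constant particular solution g_p = K: K = -6K + 7 ⇒ K = 1.
General: g(n) = A·(-6)^n + 1.
Apply g(0) = 7: A + 1 = 7 ⇒ A = 6.
So g(n) = 6 \left(-6\right)^{n} + 1.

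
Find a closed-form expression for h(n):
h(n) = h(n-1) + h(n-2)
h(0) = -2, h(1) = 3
Characteristic equation: x² - x - 1 = 0.
Discriminant Δ = (1)² + 4·(1) = 5.
Roots r₁,₂ = (1 ± √5)/2, so r₁ = \frac{1}{2} + \frac{\sqrt{5}}{2}, r₂ = \frac{1}{2} - \frac{\sqrt{5}}{2}.
General solution: h(n) = A·r₁^n + B·r₂^n.
From the initial conditions, A + B = -2 and r₁A + r₂B = 3.
Since r₁ - r₂ = √5: A = (3 - (-2)r₂)/√5 = -1 + \frac{4 \sqrt{5}}{5}, and B = -2 - A = - \frac{4 \sqrt{5}}{5} - 1.
So h(n) = \left(-1 + \frac{4 \sqrt{5}}{5}\right)\left(\frac{1}{2} + \frac{\sqrt{5}}{2}\right)^n + \left(- \frac{4 \sqrt{5}}{5} - 1\right)\left(\frac{1}{2} - \frac{\sqrt{5}}{2}\right)^n.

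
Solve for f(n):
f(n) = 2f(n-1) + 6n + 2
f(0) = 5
First-order linear with linear forcing.
Homogeneous solution: f_h(n) = A·(2)^n.
Try particular f_p(n) = pn + q. Substituting:
  pn + q = 2(p(n-1) + q) + 6n + 2.
Matching the n-coefficient: p = 2p + 6 ⇒ p = -6.
Matching constants: q = -2p + 2q + 2 ⇒ q = -14.
General: f(n) = A·(2)^n - 6 n - 14.
Apply f(0) = 5: A - 14 = 5 ⇒ A = 19.
So f(n) = 19 \cdot 2^{n} - 6 n - 14.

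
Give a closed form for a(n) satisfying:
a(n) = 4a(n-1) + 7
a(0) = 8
First-order linear non-homogeneous.
Homogeneous solution: a_h(n) = A·(4)^n.
Try constant particular solution a_p = K: K = 4K + 7 ⇒ K = - \frac{7}{3}.
General: a(n) = A·(4)^n - \frac{7}{3}.
Apply a(0) = 8: A - \frac{7}{3} = 8 ⇒ A = \frac{31}{3}.
So a(n) = \frac{31 \cdot 4^{n}}{3} - \frac{7}{3}.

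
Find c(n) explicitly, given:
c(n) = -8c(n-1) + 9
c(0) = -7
First-order linear non-homogeneous.
Homogeneous solution: c_h(n) = A·(-8)^n.
Try constant particular solution c_p = K: K = -8K + 9 ⇒ K = 1.
General: c(n) = A·(-8)^n + 1.
Apply c(0) = -7: A + 1 = -7 ⇒ A = -8.
So c(n) = 1 - 8 \left(-8\right)^{n}.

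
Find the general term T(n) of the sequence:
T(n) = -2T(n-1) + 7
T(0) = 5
First-order linear non-homogeneous.
Homogeneous solution: T_h(n) = A·(-2)^n.
Try constant particular solution T_p = K: K = -2K + 7 ⇒ K = \frac{7}{3}.
General: T(n) = A·(-2)^n + \frac{7}{3}.
Apply T(0) = 5: A + \frac{7}{3} = 5 ⇒ A = \frac{8}{3}.
So T(n) = \frac{8 \left(-2\right)^{n}}{3} + \frac{7}{3}.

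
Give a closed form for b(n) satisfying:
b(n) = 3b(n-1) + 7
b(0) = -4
First-order linear non-homogeneous.
Homogeneous solution: b_h(n) = A·(3)^n.
Try constant particular solution b_p = K: K = 3K + 7 ⇒ K = - \frac{7}{2}.
General: b(n) = A·(3)^n - \frac{7}{2}.
Apply b(0) = -4: A - \frac{7}{2} = -4 ⇒ A = - \frac{1}{2}.
So b(n) = - \frac{3^{n}}{2} - \frac{7}{2}.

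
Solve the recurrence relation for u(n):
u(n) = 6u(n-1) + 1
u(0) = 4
First-order linear non-homogeneous.
Homogeneous solution: u_h(n) = A·(6)^n.
Try constant particular solution u_p = K: K = 6K + 1 ⇒ K = - \frac{1}{5}.
General: u(n) = A·(6)^n - \frac{1}{5}.
Apply u(0) = 4: A - \frac{1}{5} = 4 ⇒ A = \frac{21}{5}.
So u(n) = \frac{21 \cdot 6^{n}}{5} - \frac{1}{5}.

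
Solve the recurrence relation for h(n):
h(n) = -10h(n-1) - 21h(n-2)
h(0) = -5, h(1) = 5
Characteristic equation: x² + 10x + 21 = 0, which factors as (x - (-7))(x - (-3)) = 0.
Roots r₁ = -7, r₂ = -3 (distinct).
General solution: h(n) = A·(-7)^n + B·(-3)^n.
From h(0) = -5: A + B = -5.
From h(1) = 5: -7A - 3B = 5.
Solving: A = \frac{5}{2}, B = - \frac{15}{2}.
So h(n) = - \frac{15 \left(-3\right)^{n}}{2} + \frac{5 \left(-7\right)^{n}}{2}.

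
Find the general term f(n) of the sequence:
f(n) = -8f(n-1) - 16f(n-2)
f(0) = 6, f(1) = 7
Characteristic equation: x² + 8x + 16 = 0, which is (x - (-4))².
Repeated root r = -4.
General solution: f(n) = (A + Bn)·(-4)^n.
From f(0) = 6: A = 6.
From f(1) = 7: (A + B)·(-4) = 7 ⇒ B = - \frac{31}{4}.
So f(n) = \left(6 - \frac{31 n}{4}\right) \cdot (-4)^n.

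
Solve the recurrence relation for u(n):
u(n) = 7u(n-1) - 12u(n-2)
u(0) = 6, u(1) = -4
Characteristic equation: x² - 7x + 12 = 0, which factors as (x - (3))(x - (4)) = 0.
Roots r₁ = 3, r₂ = 4 (distinct).
General solution: u(n) = A·(3)^n + B·(4)^n.
From u(0) = 6: A + B = 6.
From u(1) = -4: 3A + 4B = -4.
Solving: A = 28, B = -22.
So u(n) = 28 \cdot 3^{n} - 22 \cdot 4^{n}.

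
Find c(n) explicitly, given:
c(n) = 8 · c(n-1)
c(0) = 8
Pure geometric recurrence with ratio 8.
By induction c(n) = c(0) · (8)^n = 8 \cdot 8^{n}.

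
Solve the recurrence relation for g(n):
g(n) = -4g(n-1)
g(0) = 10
This is a homogeneous first-order recurrence with ratio -4.
By induction g(n) = g(0) · (-4)^n = 10 \left(-4\right)^{n}.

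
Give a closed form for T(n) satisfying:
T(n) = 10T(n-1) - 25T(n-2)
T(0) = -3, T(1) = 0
Characteristic equation: x² - 10x + 25 = 0, which is (x - (5))².
Repeated root r = 5.
General solution: T(n) = (A + Bn)·(5)^n.
From T(0) = -3: A = -3.
From T(1) = 0: (A + B)·(5) = 0 ⇒ B = 3.
So T(n) = \left(3 n - 3\right) \cdot (5)^n.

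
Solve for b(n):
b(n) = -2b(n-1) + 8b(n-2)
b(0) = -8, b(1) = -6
Characteristic equation: x² + 2x - 8 = 0, which factors as (x - (2))(x - (-4)) = 0.
Roots r₁ = 2, r₂ = -4 (distinct).
General solution: b(n) = A·(2)^n + B·(-4)^n.
From b(0) = -8: A + B = -8.
From b(1) = -6: 2A - 4B = -6.
Solving: A = - \frac{19}{3}, B = - \frac{5}{3}.
So b(n) = - \frac{5 \left(-4\right)^{n}}{3} - \frac{19 \cdot 2^{n}}{3}.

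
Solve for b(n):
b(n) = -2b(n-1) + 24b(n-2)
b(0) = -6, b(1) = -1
Characteristic equation: x² + 2x - 24 = 0, which factors as (x - (-6))(x - (4)) = 0.
Roots r₁ = -6, r₂ = 4 (distinct).
General solution: b(n) = A·(-6)^n + B·(4)^n.
From b(0) = -6: A + B = -6.
From b(1) = -1: -6A + 4B = -1.
Solving: A = - \frac{23}{10}, B = - \frac{37}{10}.
So b(n) = - \frac{23 \left(-6\right)^{n}}{10} - \frac{37 \cdot 4^{n}}{10}.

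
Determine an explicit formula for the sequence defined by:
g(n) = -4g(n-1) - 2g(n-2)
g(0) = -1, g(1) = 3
Characteristic equation: x² + 4x + 2 = 0.
Discriminant Δ = (-4)² + 4·(-2) = 8.
Roots r₁,₂ = (-4 ± √8)/2, so r₁ = -2 + \sqrt{2}, r₂ = -2 - \sqrt{2}.
General solution: g(n) = A·r₁^n + B·r₂^n.
From the initial conditions, A + B = -1 and r₁A + r₂B = 3.
Since r₁ - r₂ = √8: A = (3 - (-1)r₂)/√8 = - \frac{1}{2} + \frac{\sqrt{2}}{4}, and B = -1 - A = - \frac{1}{2} - \frac{\sqrt{2}}{4}.
So g(n) = \left(- \frac{1}{2} + \frac{\sqrt{2}}{4}\right)\left(-2 + \sqrt{2}\right)^n + \left(- \frac{1}{2} - \frac{\sqrt{2}}{4}\right)\left(-2 - \sqrt{2}\right)^n.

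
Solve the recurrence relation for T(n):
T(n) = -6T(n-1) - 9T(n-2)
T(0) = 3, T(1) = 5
Characteristic equation: x² + 6x + 9 = 0, which is (x - (-3))².
Repeated root r = -3.
General solution: T(n) = (A + Bn)·(-3)^n.
From T(0) = 3: A = 3.
From T(1) = 5: (A + B)·(-3) = 5 ⇒ B = - \frac{14}{3}.
So T(n) = \left(3 - \frac{14 n}{3}\right) \cdot (-3)^n.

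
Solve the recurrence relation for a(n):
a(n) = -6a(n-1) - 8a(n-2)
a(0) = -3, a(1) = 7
Characteristic equation: x² + 6x + 8 = 0, which factors as (x - (-4))(x - (-2)) = 0.
Roots r₁ = -4, r₂ = -2 (distinct).
General solution: a(n) = A·(-4)^n + B·(-2)^n.
From a(0) = -3: A + B = -3.
From a(1) = 7: -4A - 2B = 7.
Solving: A = - \frac{1}{2}, B = - \frac{5}{2}.
So a(n) = - \frac{5 \left(-2\right)^{n}}{2} - \frac{\left(-4\right)^{n}}{2}.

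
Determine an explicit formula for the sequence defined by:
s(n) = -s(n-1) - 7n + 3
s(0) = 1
First-order linear with linear forcing.
Homogeneous solution: s_h(n) = A·(-1)^n.
Try particular s_p(n) = pn + q. Substituting:
  pn + q = -(p(n-1) + q) - 7n + 3.
Matching the n-coefficient: p = -p - 7 ⇒ p = - \frac{7}{2}.
Matching constants: q = p - q + 3 ⇒ q = - \frac{1}{4}.
General: s(n) = A·(-1)^n - \frac{7 n}{2} - \frac{1}{4}.
Apply s(0) = 1: A - \frac{1}{4} = 1 ⇒ A = \frac{5}{4}.
So s(n) = \frac{5 \left(-1\right)^{n}}{4} - \frac{7 n}{2} - \frac{1}{4}.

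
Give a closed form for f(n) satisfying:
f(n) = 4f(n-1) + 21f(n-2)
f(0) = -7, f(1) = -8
Characteristic equation: x² - 4x - 21 = 0, which factors as (x - (7))(x - (-3)) = 0.
Roots r₁ = 7, r₂ = -3 (distinct).
General solution: f(n) = A·(7)^n + B·(-3)^n.
From f(0) = -7: A + B = -7.
From f(1) = -8: 7A - 3B = -8.
Solving: A = - \frac{29}{10}, B = - \frac{41}{10}.
So f(n) = - \frac{41 \left(-3\right)^{n}}{10} - \frac{29 \cdot 7^{n}}{10}.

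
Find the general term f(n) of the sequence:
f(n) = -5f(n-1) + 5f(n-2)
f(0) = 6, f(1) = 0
Characteristic equation: x² + 5x - 5 = 0.
Discriminant Δ = (-5)² + 4·(5) = 45.
Roots r₁,₂ = (-5 ± √45)/2, so r₁ = - \frac{5}{2} + \frac{3 \sqrt{5}}{2}, r₂ = - \frac{3 \sqrt{5}}{2} - \frac{5}{2}.
General solution: f(n) = A·r₁^n + B·r₂^n.
From the initial conditions, A + B = 6 and r₁A + r₂B = 0.
Since r₁ - r₂ = √45: A = (0 - (6)r₂)/√45 = \sqrt{5} + 3, and B = 6 - A = 3 - \sqrt{5}.
So f(n) = \left(\sqrt{5} + 3\right)\left(- \frac{5}{2} + \frac{3 \sqrt{5}}{2}\right)^n + \left(3 - \sqrt{5}\right)\left(- \frac{3 \sqrt{5}}{2} - \frac{5}{2}\right)^n.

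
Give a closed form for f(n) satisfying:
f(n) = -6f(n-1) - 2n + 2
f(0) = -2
First-order linear with linear forcing.
Homogeneous solution: f_h(n) = A·(-6)^n.
Try particular f_p(n) = pn + q. Substituting:
  pn + q = -6(p(n-1) + q) - 2n + 2.
Matching the n-coefficient: p = -6p - 2 ⇒ p = - \frac{2}{7}.
Matching constants: q = 6p - 6q + 2 ⇒ q = \frac{2}{49}.
General: f(n) = A·(-6)^n - \frac{2 n}{7} + \frac{2}{49}.
Apply f(0) = -2: A + \frac{2}{49} = -2 ⇒ A = - \frac{100}{49}.
So f(n) = - \frac{100 \left(-6\right)^{n}}{49} - \frac{2 n}{7} + \frac{2}{49}.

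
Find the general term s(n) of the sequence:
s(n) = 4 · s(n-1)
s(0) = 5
Pure geometric recurrence with ratio 4.
By induction s(n) = s(0) · (4)^n = 5 \cdot 4^{n}.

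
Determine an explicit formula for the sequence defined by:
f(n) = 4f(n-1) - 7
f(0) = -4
First-order linear non-homogeneous.
Homogeneous solution: f_h(n) = A·(4)^n.
Try constant particular solution f_p = K: K = 4K - 7 ⇒ K = \frac{7}{3}.
General: f(n) = A·(4)^n + \frac{7}{3}.
Apply f(0) = -4: A + \frac{7}{3} = -4 ⇒ A = - \frac{19}{3}.
So f(n) = \frac{7}{3} - \frac{19 \cdot 4^{n}}{3}.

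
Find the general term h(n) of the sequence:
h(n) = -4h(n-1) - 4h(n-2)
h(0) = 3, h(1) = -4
Characteristic equation: x² + 4x + 4 = 0, which is (x - (-2))².
Repeated root r = -2.
General solution: h(n) = (A + Bn)·(-2)^n.
From h(0) = 3: A = 3.
From h(1) = -4: (A + B)·(-2) = -4 ⇒ B = -1.
So h(n) = \left(3 - n\right) \cdot (-2)^n.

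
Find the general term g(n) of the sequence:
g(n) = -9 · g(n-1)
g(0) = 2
Pure geometric recurrence with ratio -9.
By induction g(n) = g(0) · (-9)^n = 2 \left(-9\right)^{n}.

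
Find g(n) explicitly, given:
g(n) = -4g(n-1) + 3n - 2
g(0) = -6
First-order linear with linear forcing.
Homogeneous solution: g_h(n) = A·(-4)^n.
Try particular g_p(n) = pn + q. Substituting:
  pn + q = -4(p(n-1) + q) + 3n - 2.
Matching the n-coefficient: p = -4p + 3 ⇒ p = \frac{3}{5}.
Matching constants: q = 4p - 4q - 2 ⇒ q = \frac{2}{25}.
General: g(n) = A·(-4)^n + \frac{3 n}{5} + \frac{2}{25}.
Apply g(0) = -6: A + \frac{2}{25} = -6 ⇒ A = - \frac{152}{25}.
So g(n) = - \frac{152 \left(-4\right)^{n}}{25} + \frac{3 n}{5} + \frac{2}{25}.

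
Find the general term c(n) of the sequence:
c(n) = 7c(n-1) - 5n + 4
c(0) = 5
First-order linear with linear forcing.
Homogeneous solution: c_h(n) = A·(7)^n.
Try particular c_p(n) = pn + q. Substituting:
  pn + q = 7(p(n-1) + q) - 5n + 4.
Matching the n-coefficient: p = 7p - 5 ⇒ p = \frac{5}{6}.
Matching constants: q = -7p + 7q + 4 ⇒ q = \frac{11}{36}.
General: c(n) = A·(7)^n + \frac{5 n}{6} + \frac{11}{36}.
Apply c(0) = 5: A + \frac{11}{36} = 5 ⇒ A = \frac{169}{36}.
So c(n) = \frac{169 \cdot 7^{n}}{36} + \frac{5 n}{6} + \frac{11}{36}.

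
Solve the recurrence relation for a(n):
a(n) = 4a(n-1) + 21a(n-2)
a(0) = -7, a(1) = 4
Characteristic equation: x² - 4x - 21 = 0, which factors as (x - (7))(x - (-3)) = 0.
Roots r₁ = 7, r₂ = -3 (distinct).
General solution: a(n) = A·(7)^n + B·(-3)^n.
From a(0) = -7: A + B = -7.
From a(1) = 4: 7A - 3B = 4.
Solving: A = - \frac{17}{10}, B = - \frac{53}{10}.
So a(n) = - \frac{53 \left(-3\right)^{n}}{10} - \frac{17 \cdot 7^{n}}{10}.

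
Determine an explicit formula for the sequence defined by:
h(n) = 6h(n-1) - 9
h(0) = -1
First-order linear non-homogeneous.
Homogeneous solution: h_h(n) = A·(6)^n.
Try constant particular solution h_p = K: K = 6K - 9 ⇒ K = \frac{9}{5}.
General: h(n) = A·(6)^n + \frac{9}{5}.
Apply h(0) = -1: A + \frac{9}{5} = -1 ⇒ A = - \frac{14}{5}.
So h(n) = \frac{9}{5} - \frac{14 \cdot 6^{n}}{5}.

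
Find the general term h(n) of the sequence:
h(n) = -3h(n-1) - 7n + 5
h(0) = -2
First-order linear with linear forcing.
Homogeneous solution: h_h(n) = A·(-3)^n.
Try particular h_p(n) = pn + q. Substituting:
  pn + q = -3(p(n-1) + q) - 7n + 5.
Matching the n-coefficient: p = -3p - 7 ⇒ p = - \frac{7}{4}.
Matching constants: q = 3p - 3q + 5 ⇒ q = - \frac{1}{16}.
General: h(n) = A·(-3)^n - \frac{7 n}{4} - \frac{1}{16}.
Apply h(0) = -2: A - \frac{1}{16} = -2 ⇒ A = - \frac{31}{16}.
So h(n) = - \frac{31 \left(-3\right)^{n}}{16} - \frac{7 n}{4} - \frac{1}{16}.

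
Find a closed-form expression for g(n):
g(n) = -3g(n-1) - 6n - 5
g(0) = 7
First-order linear with linear forcing.
Homogeneous solution: g_h(n) = A·(-3)^n.
Try particular g_p(n) = pn + q. Substituting:
  pn + q = -3(p(n-1) + q) - 6n - 5.
Matching the n-coefficient: p = -3p - 6 ⇒ p = - \frac{3}{2}.
Matching constants: q = 3p - 3q - 5 ⇒ q = - \frac{19}{8}.
General: g(n) = A·(-3)^n - \frac{3 n}{2} - \frac{19}{8}.
Apply g(0) = 7: A - \frac{19}{8} = 7 ⇒ A = \frac{75}{8}.
So g(n) = \frac{75 \left(-3\right)^{n}}{8} - \frac{3 n}{2} - \frac{19}{8}.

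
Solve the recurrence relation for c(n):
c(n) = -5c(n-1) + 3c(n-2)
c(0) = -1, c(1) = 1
Characteristic equation: x² + 5x - 3 = 0.
Discriminant Δ = (-5)² + 4·(3) = 37.
Roots r₁,₂ = (-5 ± √37)/2, so r₁ = - \frac{5}{2} + \frac{\sqrt{37}}{2}, r₂ = - \frac{\sqrt{37}}{2} - \frac{5}{2}.
General solution: c(n) = A·r₁^n + B·r₂^n.
From the initial conditions, A + B = -1 and r₁A + r₂B = 1.
Since r₁ - r₂ = √37: A = (1 - (-1)r₂)/√37 = - \frac{1}{2} - \frac{3 \sqrt{37}}{74}, and B = -1 - A = - \frac{1}{2} + \frac{3 \sqrt{37}}{74}.
So c(n) = \left(- \frac{1}{2} - \frac{3 \sqrt{37}}{74}\right)\left(- \frac{5}{2} + \frac{\sqrt{37}}{2}\right)^n + \left(- \frac{1}{2} + \frac{3 \sqrt{37}}{74}\right)\left(- \frac{\sqrt{37}}{2} - \frac{5}{2}\right)^n.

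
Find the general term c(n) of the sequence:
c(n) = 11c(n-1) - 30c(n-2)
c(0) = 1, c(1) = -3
Characteristic equation: x² - 11x + 30 = 0, which factors as (x - (6))(x - (5)) = 0.
Roots r₁ = 6, r₂ = 5 (distinct).
General solution: c(n) = A·(6)^n + B·(5)^n.
From c(0) = 1: A + B = 1.
From c(1) = -3: 6A + 5B = -3.
Solving: A = -8, B = 9.
So c(n) = 9 \cdot 5^{n} - 8 \cdot 6^{n}.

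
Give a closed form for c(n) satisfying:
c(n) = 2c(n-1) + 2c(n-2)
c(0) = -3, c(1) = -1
Characteristic equation: x² - 2x - 2 = 0.
Discriminant Δ = (2)² + 4·(2) = 12.
Roots r₁,₂ = (2 ± √12)/2, so r₁ = 1 + \sqrt{3}, r₂ = 1 - \sqrt{3}.
General solution: c(n) = A·r₁^n + B·r₂^n.
From the initial conditions, A + B = -3 and r₁A + r₂B = -1.
Since r₁ - r₂ = √12: A = (-1 - (-3)r₂)/√12 = - \frac{3}{2} + \frac{\sqrt{3}}{3}, and B = -3 - A = - \frac{3}{2} - \frac{\sqrt{3}}{3}.
So c(n) = \left(- \frac{3}{2} + \frac{\sqrt{3}}{3}\right)\left(1 + \sqrt{3}\right)^n + \left(- \frac{3}{2} - \frac{\sqrt{3}}{3}\right)\left(1 - \sqrt{3}\right)^n.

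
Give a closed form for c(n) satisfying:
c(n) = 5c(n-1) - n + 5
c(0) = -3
First-order linear with linear forcing.
Homogeneous solution: c_h(n) = A·(5)^n.
Try particular c_p(n) = pn + q. Substituting:
  pn + q = 5(p(n-1) + q) - n + 5.
Matching the n-coefficient: p = 5p - 1 ⇒ p = \frac{1}{4}.
Matching constants: q = -5p + 5q + 5 ⇒ q = - \frac{15}{16}.
General: c(n) = A·(5)^n + \frac{n}{4} - \frac{15}{16}.
Apply c(0) = -3: A - \frac{15}{16} = -3 ⇒ A = - \frac{33}{16}.
So c(n) = - \frac{33 \cdot 5^{n}}{16} + \frac{n}{4} - \frac{15}{16}.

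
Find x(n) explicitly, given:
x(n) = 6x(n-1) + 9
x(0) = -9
First-order linear non-homogeneous.
Homogeneous solution: x_h(n) = A·(6)^n.
Try constant particular solution x_p = K: K = 6K + 9 ⇒ K = - \frac{9}{5}.
General: x(n) = A·(6)^n - \frac{9}{5}.
Apply x(0) = -9: A - \frac{9}{5} = -9 ⇒ A = - \frac{36}{5}.
So x(n) = - \frac{36 \cdot 6^{n}}{5} - \frac{9}{5}.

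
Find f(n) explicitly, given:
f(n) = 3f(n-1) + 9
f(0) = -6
First-order linear non-homogeneous.
Homogeneous solution: f_h(n) = A·(3)^n.
Try constant particular solution f_p = K: K = 3K + 9 ⇒ K = - \frac{9}{2}.
General: f(n) = A·(3)^n - \frac{9}{2}.
Apply f(0) = -6: A - \frac{9}{2} = -6 ⇒ A = - \frac{3}{2}.
So f(n) = - \frac{3 \cdot 3^{n}}{2} - \frac{9}{2}.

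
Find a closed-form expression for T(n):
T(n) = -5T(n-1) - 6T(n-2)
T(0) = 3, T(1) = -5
Characteristic equation: x² + 5x + 6 = 0, which factors as (x - (-3))(x - (-2)) = 0.
Roots r₁ = -3, r₂ = -2 (distinct).
General solution: T(n) = A·(-3)^n + B·(-2)^n.
From T(0) = 3: A + B = 3.
From T(1) = -5: -3A - 2B = -5.
Solving: A = -1, B = 4.
So T(n) = 4 \left(-2\right)^{n} - \left(-3\right)^{n}.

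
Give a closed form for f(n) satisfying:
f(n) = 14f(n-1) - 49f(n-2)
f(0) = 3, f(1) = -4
Characteristic equation: x² - 14x + 49 = 0, which is (x - (7))².
Repeated root r = 7.
General solution: f(n) = (A + Bn)·(7)^n.
From f(0) = 3: A = 3.
From f(1) = -4: (A + B)·(7) = -4 ⇒ B = - \frac{25}{7}.
So f(n) = \left(3 - \frac{25 n}{7}\right) \cdot (7)^n.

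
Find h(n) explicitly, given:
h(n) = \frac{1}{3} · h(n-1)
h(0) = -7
Pure geometric recurrence with ratio \frac{1}{3}.
By induction h(n) = h(0) · (\frac{1}{3})^n = - 7 \cdot 3^{- n}.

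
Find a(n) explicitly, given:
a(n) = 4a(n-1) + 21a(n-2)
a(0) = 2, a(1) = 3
Characteristic equation: x² - 4x - 21 = 0, which factors as (x - (-3))(x - (7)) = 0.
Roots r₁ = -3, r₂ = 7 (distinct).
General solution: a(n) = A·(-3)^n + B·(7)^n.
From a(0) = 2: A + B = 2.
From a(1) = 3: -3A + 7B = 3.
Solving: A = \frac{11}{10}, B = \frac{9}{10}.
So a(n) = \frac{11 \left(-3\right)^{n}}{10} + \frac{9 \cdot 7^{n}}{10}.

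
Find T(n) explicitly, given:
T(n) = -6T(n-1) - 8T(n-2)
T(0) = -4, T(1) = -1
Characteristic equation: x² + 6x + 8 = 0, which factors as (x - (-4))(x - (-2)) = 0.
Roots r₁ = -4, r₂ = -2 (distinct).
General solution: T(n) = A·(-4)^n + B·(-2)^n.
From T(0) = -4: A + B = -4.
From T(1) = -1: -4A - 2B = -1.
Solving: A = \frac{9}{2}, B = - \frac{17}{2}.
So T(n) = - \frac{17 \left(-2\right)^{n}}{2} + \frac{9 \left(-4\right)^{n}}{2}.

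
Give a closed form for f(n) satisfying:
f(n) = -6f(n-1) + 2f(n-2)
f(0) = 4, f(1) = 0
Characteristic equation: x² + 6x - 2 = 0.
Discriminant Δ = (-6)² + 4·(2) = 44.
Roots r₁,₂ = (-6 ± √44)/2, so r₁ = -3 + \sqrt{11}, r₂ = - \sqrt{11} - 3.
General solution: f(n) = A·r₁^n + B·r₂^n.
From the initial conditions, A + B = 4 and r₁A + r₂B = 0.
Since r₁ - r₂ = √44: A = (0 - (4)r₂)/√44 = \frac{6 \sqrt{11}}{11} + 2, and B = 4 - A = 2 - \frac{6 \sqrt{11}}{11}.
So f(n) = \left(\frac{6 \sqrt{11}}{11} + 2\right)\left(-3 + \sqrt{11}\right)^n + \left(2 - \frac{6 \sqrt{11}}{11}\right)\left(- \sqrt{11} - 3\right)^n.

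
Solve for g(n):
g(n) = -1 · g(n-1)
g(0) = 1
Pure geometric recurrence with ratio -1.
By induction g(n) = g(0) · (-1)^n = \left(-1\right)^{n}.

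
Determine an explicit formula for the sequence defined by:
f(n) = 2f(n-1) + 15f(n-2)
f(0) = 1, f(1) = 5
Characteristic equation: x² - 2x - 15 = 0, which factors as (x - (5))(x - (-3)) = 0.
Roots r₁ = 5, r₂ = -3 (distinct).
General solution: f(n) = A·(5)^n + B·(-3)^n.
From f(0) = 1: A + B = 1.
From f(1) = 5: 5A - 3B = 5.
Solving: A = 1, B = 0.
So f(n) = 5^{n}.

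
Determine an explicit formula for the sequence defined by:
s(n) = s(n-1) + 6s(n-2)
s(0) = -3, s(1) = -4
Characteristic equation: x² - x - 6 = 0, which factors as (x - (-2))(x - (3)) = 0.
Roots r₁ = -2, r₂ = 3 (distinct).
General solution: s(n) = A·(-2)^n + B·(3)^n.
From s(0) = -3: A + B = -3.
From s(1) = -4: -2A + 3B = -4.
Solving: A = -1, B = -2.
So s(n) = - \left(-2\right)^{n} - 2 \cdot 3^{n}.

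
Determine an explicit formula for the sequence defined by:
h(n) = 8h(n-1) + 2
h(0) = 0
First-order linear non-homogeneous.
Homogeneous solution: h_h(n) = A·(8)^n.
Try constant particular solution h_p = K: K = 8K + 2 ⇒ K = - \frac{2}{7}.
General: h(n) = A·(8)^n - \frac{2}{7}.
Apply h(0) = 0: A - \frac{2}{7} = 0 ⇒ A = \frac{2}{7}.
So h(n) = \frac{2 \cdot 8^{n}}{7} - \frac{2}{7}.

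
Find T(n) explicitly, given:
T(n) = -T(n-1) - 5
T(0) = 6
First-order linear non-homogeneous.
Homogeneous solution: T_h(n) = A·(-1)^n.
Try constant particular solution T_p = K: K = -K - 5 ⇒ K = - \frac{5}{2}.
General: T(n) = A·(-1)^n - \frac{5}{2}.
Apply T(0) = 6: A - \frac{5}{2} = 6 ⇒ A = \frac{17}{2}.
So T(n) = \frac{17 \left(-1\right)^{n}}{2} - \frac{5}{2}.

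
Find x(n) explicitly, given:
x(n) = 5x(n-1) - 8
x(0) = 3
First-order linear non-homogeneous.
Homogeneous solution: x_h(n) = A·(5)^n.
Try constant particular solution x_p = K: K = 5K - 8 ⇒ K = 2.
General: x(n) = A·(5)^n + 2.
Apply x(0) = 3: A + 2 = 3 ⇒ A = 1.
So x(n) = 5^{n} + 2.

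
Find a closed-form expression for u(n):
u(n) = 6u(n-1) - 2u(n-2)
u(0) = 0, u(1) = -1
Characteristic equation: x² - 6x + 2 = 0.
Discriminant Δ = (6)² + 4·(-2) = 28.
Roots r₁,₂ = (6 ± √28)/2, so r₁ = \sqrt{7} + 3, r₂ = 3 - \sqrt{7}.
General solution: u(n) = A·r₁^n + B·r₂^n.
From the initial conditions, A + B = 0 and r₁A + r₂B = -1.
Since r₁ - r₂ = √28: A = (-1 - (0)r₂)/√28 = - \frac{\sqrt{7}}{14}, and B = 0 - A = \frac{\sqrt{7}}{14}.
So u(n) = \left(- \frac{\sqrt{7}}{14}\right)\left(\sqrt{7} + 3\right)^n + \left(\frac{\sqrt{7}}{14}\right)\left(3 - \sqrt{7}\right)^n.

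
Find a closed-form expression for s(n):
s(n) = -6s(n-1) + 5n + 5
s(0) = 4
First-order linear with linear forcing.
Homogeneous solution: s_h(n) = A·(-6)^n.
Try particular s_p(n) = pn + q. Substituting:
  pn + q = -6(p(n-1) + q) + 5n + 5.
Matching the n-coefficient: p = -6p + 5 ⇒ p = \frac{5}{7}.
Matching constants: q = 6p - 6q + 5 ⇒ q = \frac{65}{49}.
General: s(n) = A·(-6)^n + \frac{5 n}{7} + \frac{65}{49}.
Apply s(0) = 4: A + \frac{65}{49} = 4 ⇒ A = \frac{131}{49}.
So s(n) = \frac{131 \left(-6\right)^{n}}{49} + \frac{5 n}{7} + \frac{65}{49}.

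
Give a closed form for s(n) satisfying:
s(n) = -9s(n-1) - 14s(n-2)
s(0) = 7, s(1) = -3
Characteristic equation: x² + 9x + 14 = 0, which factors as (x - (-7))(x - (-2)) = 0.
Roots r₁ = -7, r₂ = -2 (distinct).
General solution: s(n) = A·(-7)^n + B·(-2)^n.
From s(0) = 7: A + B = 7.
From s(1) = -3: -7A - 2B = -3.
Solving: A = - \frac{11}{5}, B = \frac{46}{5}.
So s(n) = \frac{46 \left(-2\right)^{n}}{5} - \frac{11 \left(-7\right)^{n}}{5}.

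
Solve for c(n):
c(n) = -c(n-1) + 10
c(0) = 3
First-order linear non-homogeneous.
Homogeneous solution: c_h(n) = A·(-1)^n.
Try constant particular solution c_p = K: K = -K + 10 ⇒ K = 5.
General: c(n) = A·(-1)^n + 5.
Apply c(0) = 3: A + 5 = 3 ⇒ A = -2.
So c(n) = 5 - 2 \left(-1\right)^{n}.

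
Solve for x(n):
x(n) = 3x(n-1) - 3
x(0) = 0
First-order linear non-homogeneous.
Homogeneous solution: x_h(n) = A·(3)^n.
Try constant particular solution x_p = K: K = 3K - 3 ⇒ K = \frac{3}{2}.
General: x(n) = A·(3)^n + \frac{3}{2}.
Apply x(0) = 0: A + \frac{3}{2} = 0 ⇒ A = - \frac{3}{2}.
So x(n) = \frac{3}{2} - \frac{3 \cdot 3^{n}}{2}.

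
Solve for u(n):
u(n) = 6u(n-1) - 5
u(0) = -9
First-order linear non-homogeneous.
Homogeneous solution: u_h(n) = A·(6)^n.
Try constant particular solution u_p = K: K = 6K - 5 ⇒ K = 1.
General: u(n) = A·(6)^n + 1.
Apply u(0) = -9: A + 1 = -9 ⇒ A = -10.
So u(n) = 1 - 10 \cdot 6^{n}.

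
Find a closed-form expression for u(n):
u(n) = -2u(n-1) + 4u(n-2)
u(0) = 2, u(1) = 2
Characteristic equation: x² + 2x - 4 = 0.
Discriminant Δ = (-2)² + 4·(4) = 20.
Roots r₁,₂ = (-2 ± √20)/2, so r₁ = -1 + \sqrt{5}, r₂ = - \sqrt{5} - 1.
General solution: u(n) = A·r₁^n + B·r₂^n.
From the initial conditions, A + B = 2 and r₁A + r₂B = 2.
Since r₁ - r₂ = √20: A = (2 - (2)r₂)/√20 = \frac{2 \sqrt{5}}{5} + 1, and B = 2 - A = 1 - \frac{2 \sqrt{5}}{5}.
So u(n) = \left(\frac{2 \sqrt{5}}{5} + 1\right)\left(-1 + \sqrt{5}\right)^n + \left(1 - \frac{2 \sqrt{5}}{5}\right)\left(- \sqrt{5} - 1\right)^n.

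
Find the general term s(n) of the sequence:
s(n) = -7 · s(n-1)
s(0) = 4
Pure geometric recurrence with ratio -7.
By induction s(n) = s(0) · (-7)^n = 4 \left(-7\right)^{n}.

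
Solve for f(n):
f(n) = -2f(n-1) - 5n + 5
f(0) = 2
First-order linear with linear forcing.
Homogeneous solution: f_h(n) = A·(-2)^n.
Try particular f_p(n) = pn + q. Substituting:
  pn + q = -2(p(n-1) + q) - 5n + 5.
Matching the n-coefficient: p = -2p - 5 ⇒ p = - \frac{5}{3}.
Matching constants: q = 2p - 2q + 5 ⇒ q = \frac{5}{9}.
General: f(n) = A·(-2)^n - \frac{5 n}{3} + \frac{5}{9}.
Apply f(0) = 2: A + \frac{5}{9} = 2 ⇒ A = \frac{13}{9}.
So f(n) = \frac{13 \left(-2\right)^{n}}{9} - \frac{5 n}{3} + \frac{5}{9}.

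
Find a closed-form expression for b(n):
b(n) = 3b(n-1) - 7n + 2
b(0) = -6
First-order linear with linear forcing.
Homogeneous solution: b_h(n) = A·(3)^n.
Try particular b_p(n) = pn + q. Substituting:
  pn + q = 3(p(n-1) + q) - 7n + 2.
Matching the n-coefficient: p = 3p - 7 ⇒ p = \frac{7}{2}.
Matching constants: q = -3p + 3q + 2 ⇒ q = \frac{17}{4}.
General: b(n) = A·(3)^n + \frac{7 n}{2} + \frac{17}{4}.
Apply b(0) = -6: A + \frac{17}{4} = -6 ⇒ A = - \frac{41}{4}.
So b(n) = - \frac{41 \cdot 3^{n}}{4} + \frac{7 n}{2} + \frac{17}{4}.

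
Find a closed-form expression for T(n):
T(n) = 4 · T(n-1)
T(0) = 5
Pure geometric recurrence with ratio 4.
By induction T(n) = T(0) · (4)^n = 5 \cdot 4^{n}.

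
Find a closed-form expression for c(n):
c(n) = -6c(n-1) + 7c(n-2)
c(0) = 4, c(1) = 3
Characteristic equation: x² + 6x - 7 = 0, which factors as (x - (1))(x - (-7)) = 0.
Roots r₁ = 1, r₂ = -7 (distinct).
General solution: c(n) = A·(1)^n + B·(-7)^n.
From c(0) = 4: A + B = 4.
From c(1) = 3: A - 7B = 3.
Solving: A = \frac{31}{8}, B = \frac{1}{8}.
So c(n) = \frac{\left(-7\right)^{n}}{8} + \frac{31}{8}.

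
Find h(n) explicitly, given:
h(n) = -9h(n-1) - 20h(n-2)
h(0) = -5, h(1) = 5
Characteristic equation: x² + 9x + 20 = 0, which factors as (x - (-4))(x - (-5)) = 0.
Roots r₁ = -4, r₂ = -5 (distinct).
General solution: h(n) = A·(-4)^n + B·(-5)^n.
From h(0) = -5: A + B = -5.
From h(1) = 5: -4A - 5B = 5.
Solving: A = -20, B = 15.
So h(n) = - 20 \left(-4\right)^{n} + 15 \left(-5\right)^{n}.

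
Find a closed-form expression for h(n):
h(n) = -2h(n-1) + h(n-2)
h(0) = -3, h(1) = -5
Characteristic equation: x² + 2x - 1 = 0.
Discriminant Δ = (-2)² + 4·(1) = 8.
Roots r₁,₂ = (-2 ± √8)/2, so r₁ = -1 + \sqrt{2}, r₂ = - \sqrt{2} - 1.
General solution: h(n) = A·r₁^n + B·r₂^n.
From the initial conditions, A + B = -3 and r₁A + r₂B = -5.
Since r₁ - r₂ = √8: A = (-5 - (-3)r₂)/√8 = - 2 \sqrt{2} - \frac{3}{2}, and B = -3 - A = - \frac{3}{2} + 2 \sqrt{2}.
So h(n) = \left(- 2 \sqrt{2} - \frac{3}{2}\right)\left(-1 + \sqrt{2}\right)^n + \left(- \frac{3}{2} + 2 \sqrt{2}\right)\left(- \sqrt{2} - 1\right)^n.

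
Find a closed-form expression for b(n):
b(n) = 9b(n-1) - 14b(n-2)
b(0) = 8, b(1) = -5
Characteristic equation: x² - 9x + 14 = 0, which factors as (x - (7))(x - (2)) = 0.
Roots r₁ = 7, r₂ = 2 (distinct).
General solution: b(n) = A·(7)^n + B·(2)^n.
From b(0) = 8: A + B = 8.
From b(1) = -5: 7A + 2B = -5.
Solving: A = - \frac{21}{5}, B = \frac{61}{5}.
So b(n) = \frac{61 \cdot 2^{n}}{5} - \frac{21 \cdot 7^{n}}{5}.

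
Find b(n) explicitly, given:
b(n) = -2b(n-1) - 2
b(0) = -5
First-order linear non-homogeneous.
Homogeneous solution: b_h(n) = A·(-2)^n.
Try constant particular solution b_p = K: K = -2K - 2 ⇒ K = - \frac{2}{3}.
General: b(n) = A·(-2)^n - \frac{2}{3}.
Apply b(0) = -5: A - \frac{2}{3} = -5 ⇒ A = - \frac{13}{3}.
So b(n) = - \frac{13 \left(-2\right)^{n}}{3} - \frac{2}{3}.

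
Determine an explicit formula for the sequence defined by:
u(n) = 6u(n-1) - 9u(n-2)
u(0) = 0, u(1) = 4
Characteristic equation: x² - 6x + 9 = 0, which is (x - (3))².
Repeated root r = 3.
General solution: u(n) = (A + Bn)·(3)^n.
From u(0) = 0: A = 0.
From u(1) = 4: (A + B)·(3) = 4 ⇒ B = \frac{4}{3}.
So u(n) = \left(\frac{4 n}{3}\right) \cdot (3)^n.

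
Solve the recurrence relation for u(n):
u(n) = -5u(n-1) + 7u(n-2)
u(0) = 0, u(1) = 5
Characteristic equation: x² + 5x - 7 = 0.
Discriminant Δ = (-5)² + 4·(7) = 53.
Roots r₁,₂ = (-5 ± √53)/2, so r₁ = - \frac{5}{2} + \frac{\sqrt{53}}{2}, r₂ = - \frac{\sqrt{53}}{2} - \frac{5}{2}.
General solution: u(n) = A·r₁^n + B·r₂^n.
From the initial conditions, A + B = 0 and r₁A + r₂B = 5.
Since r₁ - r₂ = √53: A = (5 - (0)r₂)/√53 = \frac{5 \sqrt{53}}{53}, and B = 0 - A = - \frac{5 \sqrt{53}}{53}.
So u(n) = \left(\frac{5 \sqrt{53}}{53}\right)\left(- \frac{5}{2} + \frac{\sqrt{53}}{2}\right)^n + \left(- \frac{5 \sqrt{53}}{53}\right)\left(- \frac{\sqrt{53}}{2} - \frac{5}{2}\right)^n.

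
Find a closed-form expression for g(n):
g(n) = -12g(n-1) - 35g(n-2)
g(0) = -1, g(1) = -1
Characteristic equation: x² + 12x + 35 = 0, which factors as (x - (-5))(x - (-7)) = 0.
Roots r₁ = -5, r₂ = -7 (distinct).
General solution: g(n) = A·(-5)^n + B·(-7)^n.
From g(0) = -1: A + B = -1.
From g(1) = -1: -5A - 7B = -1.
Solving: A = -4, B = 3.
So g(n) = - 4 \left(-5\right)^{n} + 3 \left(-7\right)^{n}.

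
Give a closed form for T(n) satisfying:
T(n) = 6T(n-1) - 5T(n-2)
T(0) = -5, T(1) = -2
Characteristic equation: x² - 6x + 5 = 0, which factors as (x - (5))(x - (1)) = 0.
Roots r₁ = 5, r₂ = 1 (distinct).
General solution: T(n) = A·(5)^n + B·(1)^n.
From T(0) = -5: A + B = -5.
From T(1) = -2: 5A + B = -2.
Solving: A = \frac{3}{4}, B = - \frac{23}{4}.
So T(n) = \frac{3 \cdot 5^{n}}{4} - \frac{23}{4}.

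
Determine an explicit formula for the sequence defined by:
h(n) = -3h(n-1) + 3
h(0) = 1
First-order linear non-homogeneous.
Homogeneous solution: h_h(n) = A·(-3)^n.
Try constant particular solution h_p = K: K = -3K + 3 ⇒ K = \frac{3}{4}.
General: h(n) = A·(-3)^n + \frac{3}{4}.
Apply h(0) = 1: A + \frac{3}{4} = 1 ⇒ A = \frac{1}{4}.
So h(n) = \frac{\left(-3\right)^{n}}{4} + \frac{3}{4}.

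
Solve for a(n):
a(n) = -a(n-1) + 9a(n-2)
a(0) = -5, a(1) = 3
Characteristic equation: x² + x - 9 = 0.
Discriminant Δ = (-1)² + 4·(9) = 37.
Roots r₁,₂ = (-1 ± √37)/2, so r₁ = - \frac{1}{2} + \frac{\sqrt{37}}{2}, r₂ = - \frac{\sqrt{37}}{2} - \frac{1}{2}.
General solution: a(n) = A·r₁^n + B·r₂^n.
From the initial conditions, A + B = -5 and r₁A + r₂B = 3.
Since r₁ - r₂ = √37: A = (3 - (-5)r₂)/√37 = - \frac{5}{2} + \frac{\sqrt{37}}{74}, and B = -5 - A = - \frac{5}{2} - \frac{\sqrt{37}}{74}.
So a(n) = \left(- \frac{5}{2} + \frac{\sqrt{37}}{74}\right)\left(- \frac{1}{2} + \frac{\sqrt{37}}{2}\right)^n + \left(- \frac{5}{2} - \frac{\sqrt{37}}{74}\right)\left(- \frac{\sqrt{37}}{2} - \frac{1}{2}\right)^n.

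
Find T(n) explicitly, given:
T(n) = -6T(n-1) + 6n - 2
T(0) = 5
First-order linear with linear forcing.
Homogeneous solution: T_h(n) = A·(-6)^n.
Try particular T_p(n) = pn + q. Substituting:
  pn + q = -6(p(n-1) + q) + 6n - 2.
Matching the n-coefficient: p = -6p + 6 ⇒ p = \frac{6}{7}.
Matching constants: q = 6p - 6q - 2 ⇒ q = \frac{22}{49}.
General: T(n) = A·(-6)^n + \frac{6 n}{7} + \frac{22}{49}.
Apply T(0) = 5: A + \frac{22}{49} = 5 ⇒ A = \frac{223}{49}.
So T(n) = \frac{223 \left(-6\right)^{n}}{49} + \frac{6 n}{7} + \frac{22}{49}.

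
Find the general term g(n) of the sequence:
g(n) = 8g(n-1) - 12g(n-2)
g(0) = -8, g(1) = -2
Characteristic equation: x² - 8x + 12 = 0, which factors as (x - (6))(x - (2)) = 0.
Roots r₁ = 6, r₂ = 2 (distinct).
General solution: g(n) = A·(6)^n + B·(2)^n.
From g(0) = -8: A + B = -8.
From g(1) = -2: 6A + 2B = -2.
Solving: A = \frac{7}{2}, B = - \frac{23}{2}.
So g(n) = - \frac{23 \cdot 2^{n}}{2} + \frac{7 \cdot 6^{n}}{2}.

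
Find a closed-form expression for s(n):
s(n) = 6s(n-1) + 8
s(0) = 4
First-order linear non-homogeneous.
Homogeneous solution: s_h(n) = A·(6)^n.
Try constant particular solution s_p = K: K = 6K + 8 ⇒ K = - \frac{8}{5}.
General: s(n) = A·(6)^n - \frac{8}{5}.
Apply s(0) = 4: A - \frac{8}{5} = 4 ⇒ A = \frac{28}{5}.
So s(n) = \frac{28 \cdot 6^{n}}{5} - \frac{8}{5}.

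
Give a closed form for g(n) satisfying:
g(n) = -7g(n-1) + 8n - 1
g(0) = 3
First-order linear with linear forcing.
Homogeneous solution: g_h(n) = A·(-7)^n.
Try particular g_p(n) = pn + q. Substituting:
  pn + q = -7(p(n-1) + q) + 8n - 1.
Matching the n-coefficient: p = -7p + 8 ⇒ p = 1.
Matching constants: q = 7p - 7q - 1 ⇒ q = \frac{3}{4}.
General: g(n) = A·(-7)^n + n + \frac{3}{4}.
Apply g(0) = 3: A + \frac{3}{4} = 3 ⇒ A = \frac{9}{4}.
So g(n) = \frac{9 \left(-7\right)^{n}}{4} + n + \frac{3}{4}.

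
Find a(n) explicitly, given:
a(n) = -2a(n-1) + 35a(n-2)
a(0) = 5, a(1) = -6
Characteristic equation: x² + 2x - 35 = 0, which factors as (x - (5))(x - (-7)) = 0.
Roots r₁ = 5, r₂ = -7 (distinct).
General solution: a(n) = A·(5)^n + B·(-7)^n.
From a(0) = 5: A + B = 5.
From a(1) = -6: 5A - 7B = -6.
Solving: A = \frac{29}{12}, B = \frac{31}{12}.
So a(n) = \frac{31 \left(-7\right)^{n}}{12} + \frac{29 \cdot 5^{n}}{12}.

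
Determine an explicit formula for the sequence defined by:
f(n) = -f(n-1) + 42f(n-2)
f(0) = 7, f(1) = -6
Characteristic equation: x² + x - 42 = 0, which factors as (x - (-7))(x - (6)) = 0.
Roots r₁ = -7, r₂ = 6 (distinct).
General solution: f(n) = A·(-7)^n + B·(6)^n.
From f(0) = 7: A + B = 7.
From f(1) = -6: -7A + 6B = -6.
Solving: A = \frac{48}{13}, B = \frac{43}{13}.
So f(n) = \frac{48 \left(-7\right)^{n}}{13} + \frac{43 \cdot 6^{n}}{13}.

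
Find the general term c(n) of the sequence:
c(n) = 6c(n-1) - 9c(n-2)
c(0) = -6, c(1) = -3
Characteristic equation: x² - 6x + 9 = 0, which is (x - (3))².
Repeated root r = 3.
General solution: c(n) = (A + Bn)·(3)^n.
From c(0) = -6: A = -6.
From c(1) = -3: (A + B)·(3) = -3 ⇒ B = 5.
So c(n) = \left(5 n - 6\right) \cdot (3)^n.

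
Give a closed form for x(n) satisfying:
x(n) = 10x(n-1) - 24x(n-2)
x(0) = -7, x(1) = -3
Characteristic equation: x² - 10x + 24 = 0, which factors as (x - (4))(x - (6)) = 0.
Roots r₁ = 4, r₂ = 6 (distinct).
General solution: x(n) = A·(4)^n + B·(6)^n.
From x(0) = -7: A + B = -7.
From x(1) = -3: 4A + 6B = -3.
Solving: A = - \frac{39}{2}, B = \frac{25}{2}.
So x(n) = - \frac{39 \cdot 4^{n}}{2} + \frac{25 \cdot 6^{n}}{2}.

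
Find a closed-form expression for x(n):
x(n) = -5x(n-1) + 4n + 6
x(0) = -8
First-order linear with linear forcing.
Homogeneous solution: x_h(n) = A·(-5)^n.
Try particular x_p(n) = pn + q. Substituting:
  pn + q = -5(p(n-1) + q) + 4n + 6.
Matching the n-coefficient: p = -5p + 4 ⇒ p = \frac{2}{3}.
Matching constants: q = 5p - 5q + 6 ⇒ q = \frac{14}{9}.
General: x(n) = A·(-5)^n + \frac{2 n}{3} + \frac{14}{9}.
Apply x(0) = -8: A + \frac{14}{9} = -8 ⇒ A = - \frac{86}{9}.
So x(n) = - \frac{86 \left(-5\right)^{n}}{9} + \frac{2 n}{3} + \frac{14}{9}.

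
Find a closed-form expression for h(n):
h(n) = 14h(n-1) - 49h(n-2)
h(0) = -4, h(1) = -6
Characteristic equation: x² - 14x + 49 = 0, which is (x - (7))².
Repeated root r = 7.
General solution: h(n) = (A + Bn)·(7)^n.
From h(0) = -4: A = -4.
From h(1) = -6: (A + B)·(7) = -6 ⇒ B = \frac{22}{7}.
So h(n) = \left(\frac{22 n}{7} - 4\right) \cdot (7)^n.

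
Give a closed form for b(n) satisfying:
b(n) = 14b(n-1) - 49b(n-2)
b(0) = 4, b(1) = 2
Characteristic equation: x² - 14x + 49 = 0, which is (x - (7))².
Repeated root r = 7.
General solution: b(n) = (A + Bn)·(7)^n.
From b(0) = 4: A = 4.
From b(1) = 2: (A + B)·(7) = 2 ⇒ B = - \frac{26}{7}.
So b(n) = \left(4 - \frac{26 n}{7}\right) \cdot (7)^n.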